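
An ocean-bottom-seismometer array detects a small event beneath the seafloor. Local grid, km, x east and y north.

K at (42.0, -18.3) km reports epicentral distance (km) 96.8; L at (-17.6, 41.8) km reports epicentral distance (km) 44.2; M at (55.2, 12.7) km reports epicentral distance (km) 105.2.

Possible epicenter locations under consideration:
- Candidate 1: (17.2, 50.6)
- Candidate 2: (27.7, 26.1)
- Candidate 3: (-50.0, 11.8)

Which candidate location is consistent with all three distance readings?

Candidate 3

For each candidate, compare |candidate − station| to the reported distance:
Candidate 1: residuals K 23.6, L 8.3, M 51.5 → max 51.5 km
Candidate 2: residuals K 50.2, L 3.7, M 74.6 → max 74.6 km
Candidate 3: residuals K 0.0, L 0.0, M 0.0 → max 0.0 km
Only Candidate 3 has all residuals ≈ 0.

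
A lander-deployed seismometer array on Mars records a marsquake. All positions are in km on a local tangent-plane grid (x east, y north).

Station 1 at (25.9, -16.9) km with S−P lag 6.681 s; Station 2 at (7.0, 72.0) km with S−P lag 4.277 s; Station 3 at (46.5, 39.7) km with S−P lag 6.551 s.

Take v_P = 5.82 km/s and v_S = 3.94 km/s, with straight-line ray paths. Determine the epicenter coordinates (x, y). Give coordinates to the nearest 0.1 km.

(-33.4, 39.0)

Distance from S−P lag: d = Δt · v_P v_S / (v_P − v_S) = Δt · (5.82·3.94)/(5.82−3.94) ≈ 12.1972·Δt.
So d_Station 1 = 81.49, d_Station 2 = 52.17, d_Station 3 = 79.90 km.
Circle about each station: (x − 25.9)² + (y + 16.9)² = 81.49²; (x − 7.0)² + (y − 72.0)² = 52.17²; (x − 46.5)² + (y − 39.7)² = 79.90².
Subtracting pairs of circle equations eliminates x²+y² and gives linear equations (the radical axes):
-37.8 x + 177.8 y = 8195.49
41.2 x + 113.2 y = 3038.53
Solving the 2×2 system: x ≈ -33.4, y ≈ 39.0 km.
Check against Station 1 (with the unrounded x, y): √((x − 25.9)²+(y + 16.9)²) = 81.48 ≈ 81.49 km. ✓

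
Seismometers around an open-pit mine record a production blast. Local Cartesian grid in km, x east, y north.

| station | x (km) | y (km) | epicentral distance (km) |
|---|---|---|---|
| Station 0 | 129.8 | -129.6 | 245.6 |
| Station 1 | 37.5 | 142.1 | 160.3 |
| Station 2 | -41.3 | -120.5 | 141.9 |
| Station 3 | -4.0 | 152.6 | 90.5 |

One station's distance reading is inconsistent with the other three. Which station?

Solve using three stations at a time. Using Station 0, Station 1, Station 2 (subtract circle equations pairwise → linear system) gives (x, y) ≈ (-65.5, 19.3).
Distances from that point to each station vs reported:
  Station 0: calculated 245.6 vs reported 245.6 → residual 0.0 km
  Station 1: calculated 160.3 vs reported 160.3 → residual 0.0 km
  Station 2: calculated 141.9 vs reported 141.9 → residual 0.0 km
  Station 3: calculated 146.8 vs reported 90.5 → residual 56.3 km
Station 0, Station 1, Station 2 are mutually consistent (residuals ≈ 0); Station 3 is off by 56.3 km.

Station 3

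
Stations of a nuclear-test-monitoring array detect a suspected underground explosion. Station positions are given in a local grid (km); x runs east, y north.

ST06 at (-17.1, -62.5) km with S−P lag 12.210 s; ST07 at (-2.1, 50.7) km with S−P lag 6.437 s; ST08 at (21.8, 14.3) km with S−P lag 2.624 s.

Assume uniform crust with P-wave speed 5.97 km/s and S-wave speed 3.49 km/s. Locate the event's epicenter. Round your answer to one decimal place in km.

(42.9, 20.7)

Distance from S−P lag: d = Δt · v_P v_S / (v_P − v_S) = Δt · (5.97·3.49)/(5.97−3.49) ≈ 8.4013·Δt.
So d_ST06 = 102.58, d_ST07 = 54.08, d_ST08 = 22.05 km.
Circle about each station: (x + 17.1)² + (y + 62.5)² = 102.58²; (x + 2.1)² + (y − 50.7)² = 54.08²; (x − 21.8)² + (y − 14.3)² = 22.05².
Subtracting the ST06 equation from the ST07 and ST08 equations removes the quadratic terms:
30.0 x + 226.4 y = 5974.25
77.8 x + 153.6 y = 6517.52
Solving the 2×2 system: x ≈ 42.9, y ≈ 20.7 km.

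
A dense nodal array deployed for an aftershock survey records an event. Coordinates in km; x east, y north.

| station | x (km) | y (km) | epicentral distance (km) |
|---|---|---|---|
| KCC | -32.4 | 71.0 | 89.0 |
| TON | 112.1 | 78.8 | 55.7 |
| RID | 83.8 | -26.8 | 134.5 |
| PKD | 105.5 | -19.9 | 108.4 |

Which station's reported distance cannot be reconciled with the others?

RID

Solve using three stations at a time. Using KCC, TON, PKD (subtract circle equations pairwise → linear system) gives (x, y) ≈ (56.4, 76.8).
Distances from that point to each station vs reported:
  KCC: calculated 89.0 vs reported 89.0 → residual 0.0 km
  TON: calculated 55.7 vs reported 55.7 → residual 0.0 km
  RID: calculated 107.1 vs reported 134.5 → residual 27.4 km
  PKD: calculated 108.4 vs reported 108.4 → residual 0.0 km
KCC, TON, PKD are mutually consistent (residuals ≈ 0); RID is off by 27.4 km.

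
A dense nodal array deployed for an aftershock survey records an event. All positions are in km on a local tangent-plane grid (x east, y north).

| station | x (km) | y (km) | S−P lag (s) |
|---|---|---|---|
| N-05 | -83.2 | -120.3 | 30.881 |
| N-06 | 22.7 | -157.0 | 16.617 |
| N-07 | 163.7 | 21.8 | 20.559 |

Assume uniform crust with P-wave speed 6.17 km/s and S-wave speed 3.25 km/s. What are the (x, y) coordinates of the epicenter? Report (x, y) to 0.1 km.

Distance from S−P lag: d = Δt · v_P v_S / (v_P − v_S) = Δt · (6.17·3.25)/(6.17−3.25) ≈ 6.8673·Δt.
So d_N-05 = 212.07, d_N-06 = 114.11, d_N-07 = 141.18 km.
Circle about each station: (x + 83.2)² + (y + 120.3)² = 212.07²; (x − 22.7)² + (y + 157.0)² = 114.11²; (x − 163.7)² + (y − 21.8)² = 141.18².
Subtracting pairs of circle equations eliminates x²+y² and gives linear equations (the radical axes):
211.8 x − 73.4 y = 35722.55
493.8 x + 284.2 y = 30920.49
Solving the 2×2 system: x ≈ 128.8, y ≈ -115.0 km.

(128.8, -115.0)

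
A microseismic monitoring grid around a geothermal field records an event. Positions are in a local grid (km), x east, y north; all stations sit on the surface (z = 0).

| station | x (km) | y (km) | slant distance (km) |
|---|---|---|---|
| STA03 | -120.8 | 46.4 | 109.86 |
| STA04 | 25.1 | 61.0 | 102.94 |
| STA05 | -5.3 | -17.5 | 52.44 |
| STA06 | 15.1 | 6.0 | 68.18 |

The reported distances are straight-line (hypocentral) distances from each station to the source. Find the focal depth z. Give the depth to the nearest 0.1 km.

Each station gives a sphere (x−x_i)² + (y−y_i)² + z² = d_i² (stations at z=0).
Subtracting the STA03 sphere from STA04 and STA05: z² cancels, leaving linear equations in x and y:
291.8 x + 29.2 y = -10922.01
231.0 x − 127.8 y = -7091.99
Solving: x ≈ -36.399, y ≈ -10.299 km (keep extra digits for the depth step; rounded: -36.4, -10.3).
Then from the STA03 sphere: z² = 109.86² − (x + 120.8)² − (y − 46.4)² with x = -36.399, y = -10.299, so z ≈ 41.604 ≈ 41.6 km.

depth ≈ 41.6 km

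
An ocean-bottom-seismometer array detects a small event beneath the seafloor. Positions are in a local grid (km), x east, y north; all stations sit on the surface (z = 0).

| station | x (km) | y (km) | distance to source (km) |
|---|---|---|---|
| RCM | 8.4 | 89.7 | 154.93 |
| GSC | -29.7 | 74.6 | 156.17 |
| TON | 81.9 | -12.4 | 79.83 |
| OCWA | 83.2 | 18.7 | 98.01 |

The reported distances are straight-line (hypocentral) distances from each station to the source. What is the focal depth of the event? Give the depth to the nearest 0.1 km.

Each station gives a sphere (x−x_i)² + (y−y_i)² + z² = d_i² (stations at z=0).
Subtracting the RCM sphere from GSC and TON: z² cancels, leaving linear equations in x and y:
-76.2 x − 30.2 y = -2055.16
147.0 x − 204.2 y = 16375.20
Solving: x ≈ 45.711, y ≈ -47.285 km (keep extra digits for the depth step; rounded: 45.7, -47.3).
Then from the RCM sphere: z² = 154.93² − (x − 8.4)² − (y − 89.7)² with x = 45.711, y = -47.285, so z ≈ 62.019 ≈ 62.0 km.

depth ≈ 62.0 km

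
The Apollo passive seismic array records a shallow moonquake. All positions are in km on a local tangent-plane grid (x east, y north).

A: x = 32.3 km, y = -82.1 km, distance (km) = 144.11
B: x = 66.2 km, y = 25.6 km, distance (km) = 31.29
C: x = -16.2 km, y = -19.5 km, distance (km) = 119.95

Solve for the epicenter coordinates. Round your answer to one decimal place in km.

Circle about each station: (x − 32.3)² + (y + 82.1)² = 144.11²; (x − 66.2)² + (y − 25.6)² = 31.29²; (x + 16.2)² + (y + 19.5)² = 119.95².
Subtracting pairs of circle equations eliminates x²+y² and gives linear equations (the radical axes):
67.8 x + 215.4 y = 17042.73
-97.0 x + 125.2 y = -761.32
Solving the 2×2 system: x ≈ 78.2, y ≈ 54.5 km.

78.2 km east, 54.5 km north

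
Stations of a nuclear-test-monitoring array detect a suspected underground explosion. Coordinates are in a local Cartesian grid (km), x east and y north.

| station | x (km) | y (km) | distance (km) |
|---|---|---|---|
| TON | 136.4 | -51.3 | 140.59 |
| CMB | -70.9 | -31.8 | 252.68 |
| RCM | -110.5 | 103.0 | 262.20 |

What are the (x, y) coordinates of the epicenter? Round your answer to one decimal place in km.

Circle about each station: (x − 136.4)² + (y + 51.3)² = 140.59²; (x + 70.9)² + (y + 31.8)² = 252.68²; (x + 110.5)² + (y − 103.0)² = 262.20².
Subtracting pairs of circle equations eliminates x²+y² and gives linear equations (the radical axes):
-414.6 x + 39.0 y = -59280.23
-493.8 x + 308.6 y = -47400.69
Solving the 2×2 system: x ≈ 151.3, y ≈ 88.5 km.

(151.3, 88.5)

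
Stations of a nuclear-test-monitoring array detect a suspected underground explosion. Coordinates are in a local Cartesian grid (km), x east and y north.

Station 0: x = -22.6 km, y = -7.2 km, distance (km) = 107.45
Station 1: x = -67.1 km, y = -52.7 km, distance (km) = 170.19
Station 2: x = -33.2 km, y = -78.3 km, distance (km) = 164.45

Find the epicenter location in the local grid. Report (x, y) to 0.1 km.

Circle about each station: (x + 22.6)² + (y + 7.2)² = 107.45²; (x + 67.1)² + (y + 52.7)² = 170.19²; (x + 33.2)² + (y + 78.3)² = 164.45².
Subtracting pairs of circle equations eliminates x²+y² and gives linear equations (the radical axes):
-89.0 x − 91.0 y = -10702.03
-21.2 x − 142.2 y = -8827.77
Solving the 2×2 system: x ≈ 67.0, y ≈ 52.1 km.
Check against Station 0 (with the unrounded x, y): √((x + 22.6)²+(y + 7.2)²) = 107.43 ≈ 107.45 km. ✓

x ≈ 67.0 km, y ≈ 52.1 km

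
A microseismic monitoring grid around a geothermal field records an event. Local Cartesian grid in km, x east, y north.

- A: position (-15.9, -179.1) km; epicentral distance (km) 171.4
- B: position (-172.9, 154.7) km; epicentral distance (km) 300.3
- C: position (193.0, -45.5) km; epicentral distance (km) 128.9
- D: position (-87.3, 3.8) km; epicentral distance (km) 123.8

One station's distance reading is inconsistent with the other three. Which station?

D

Solve using three stations at a time. Using A, B, C (subtract circle equations pairwise → linear system) gives (x, y) ≈ (65.3, -28.2).
Distances from that point to each station vs reported:
  A: calculated 171.4 vs reported 171.4 → residual 0.0 km
  B: calculated 300.3 vs reported 300.3 → residual 0.0 km
  C: calculated 128.9 vs reported 128.9 → residual 0.0 km
  D: calculated 155.9 vs reported 123.8 → residual 32.1 km
A, B, C are mutually consistent (residuals ≈ 0); D is off by 32.1 km.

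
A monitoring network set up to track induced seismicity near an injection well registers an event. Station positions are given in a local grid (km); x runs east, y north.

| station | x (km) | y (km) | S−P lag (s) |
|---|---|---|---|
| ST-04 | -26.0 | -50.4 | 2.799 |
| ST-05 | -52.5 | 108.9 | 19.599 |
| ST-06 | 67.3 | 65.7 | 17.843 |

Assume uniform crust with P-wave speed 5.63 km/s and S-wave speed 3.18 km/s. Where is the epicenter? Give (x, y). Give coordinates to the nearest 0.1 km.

(-20.5, -30.7)

Distance from S−P lag: d = Δt · v_P v_S / (v_P − v_S) = Δt · (5.63·3.18)/(5.63−3.18) ≈ 7.3075·Δt.
So d_ST-04 = 20.45, d_ST-05 = 143.22, d_ST-06 = 130.39 km.
Circle about each station: (x + 26.0)² + (y + 50.4)² = 20.45²; (x + 52.5)² + (y − 108.9)² = 143.22²; (x − 67.3)² + (y − 65.7)² = 130.39².
Subtracting the ST-04 equation from the ST-05 and ST-06 equations removes the quadratic terms:
-53.0 x + 318.6 y = -8694.47
186.6 x + 232.2 y = -10953.73
Solving the 2×2 system: x ≈ -20.5, y ≈ -30.7 km.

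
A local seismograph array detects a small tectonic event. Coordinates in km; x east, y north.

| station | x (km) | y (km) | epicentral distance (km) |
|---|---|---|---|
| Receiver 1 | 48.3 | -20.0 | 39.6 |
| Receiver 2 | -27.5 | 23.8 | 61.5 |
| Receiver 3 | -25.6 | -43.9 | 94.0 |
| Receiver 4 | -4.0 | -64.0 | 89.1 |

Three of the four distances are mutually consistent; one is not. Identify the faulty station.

Solve using three stations at a time. Using Receiver 1, Receiver 2, Receiver 4 (subtract circle equations pairwise → linear system) gives (x, y) ≈ (33.6, 16.8).
Distances from that point to each station vs reported:
  Receiver 1: calculated 39.6 vs reported 39.6 → residual 0.0 km
  Receiver 2: calculated 61.5 vs reported 61.5 → residual 0.0 km
  Receiver 3: calculated 84.8 vs reported 94.0 → residual 9.2 km
  Receiver 4: calculated 89.1 vs reported 89.1 → residual 0.0 km
Receiver 1, Receiver 2, Receiver 4 are mutually consistent (residuals ≈ 0); Receiver 3 is off by 9.2 km.

Receiver 3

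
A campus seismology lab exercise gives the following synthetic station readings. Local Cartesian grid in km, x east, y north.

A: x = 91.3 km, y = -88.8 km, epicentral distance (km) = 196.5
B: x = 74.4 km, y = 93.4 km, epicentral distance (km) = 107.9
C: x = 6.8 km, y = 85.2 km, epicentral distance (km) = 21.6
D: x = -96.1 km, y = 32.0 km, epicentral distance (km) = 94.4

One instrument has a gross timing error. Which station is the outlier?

B

Solve using three stations at a time. Using A, C, D (subtract circle equations pairwise → linear system) gives (x, y) ≈ (-13.4, 77.5).
Distances from that point to each station vs reported:
  A: calculated 196.5 vs reported 196.5 → residual 0.0 km
  B: calculated 89.2 vs reported 107.9 → residual 18.7 km
  C: calculated 21.6 vs reported 21.6 → residual 0.0 km
  D: calculated 94.4 vs reported 94.4 → residual 0.0 km
A, C, D are mutually consistent (residuals ≈ 0); B is off by 18.7 km.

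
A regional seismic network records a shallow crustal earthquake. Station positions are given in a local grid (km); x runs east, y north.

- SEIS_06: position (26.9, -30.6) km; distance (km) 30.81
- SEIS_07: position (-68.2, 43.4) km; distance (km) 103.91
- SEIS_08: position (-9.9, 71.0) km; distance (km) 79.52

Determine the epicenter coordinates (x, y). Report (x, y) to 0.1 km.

Circle about each station: (x − 26.9)² + (y + 30.6)² = 30.81²; (x + 68.2)² + (y − 43.4)² = 103.91²; (x + 9.9)² + (y − 71.0)² = 79.52².
Subtracting the SEIS_06 equation from the SEIS_07 and SEIS_08 equations removes the quadratic terms:
-190.2 x + 148.0 y = -4973.20
-73.6 x + 203.2 y = -1895.13
Solving the 2×2 system: x ≈ 26.3, y ≈ 0.2 km.

x ≈ 26.3 km, y ≈ 0.2 km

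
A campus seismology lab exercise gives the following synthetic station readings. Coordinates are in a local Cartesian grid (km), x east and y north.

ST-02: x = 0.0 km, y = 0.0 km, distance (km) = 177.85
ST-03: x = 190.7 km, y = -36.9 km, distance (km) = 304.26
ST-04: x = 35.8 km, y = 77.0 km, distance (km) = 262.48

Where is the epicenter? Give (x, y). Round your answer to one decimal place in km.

(-90.5, -153.1)

Circle about each station: x² + y² = 177.85²; (x − 190.7)² + (y + 36.9)² = 304.26²; (x − 35.8)² + (y − 77.0)² = 262.48².
Subtracting the ST-02 equation from the ST-03 and ST-04 equations removes the quadratic terms:
381.4 x − 73.8 y = -23215.43
71.6 x + 154.0 y = -30054.49
Solving the 2×2 system: x ≈ -90.5, y ≈ -153.1 km.
Check against ST-02 (with the unrounded x, y): √(x²+y²) = 177.83 ≈ 177.85 km. ✓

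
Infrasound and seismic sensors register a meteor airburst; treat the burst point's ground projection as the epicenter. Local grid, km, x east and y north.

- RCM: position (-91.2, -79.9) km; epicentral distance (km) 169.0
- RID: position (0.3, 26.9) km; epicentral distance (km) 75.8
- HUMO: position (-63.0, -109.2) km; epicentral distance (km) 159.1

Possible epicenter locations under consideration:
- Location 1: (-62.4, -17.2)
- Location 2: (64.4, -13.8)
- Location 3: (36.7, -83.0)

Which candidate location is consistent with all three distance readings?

Location 2

For each candidate, compare |candidate − station| to the reported distance:
Location 1: residuals RCM 100.0, RID 0.9, HUMO 67.1 → max 100.0 km
Location 2: residuals RCM 0.1, RID 0.1, HUMO 0.1 → max 0.1 km
Location 3: residuals RCM 41.1, RID 40.0, HUMO 56.0 → max 56.0 km
Only Location 2 has all residuals ≈ 0.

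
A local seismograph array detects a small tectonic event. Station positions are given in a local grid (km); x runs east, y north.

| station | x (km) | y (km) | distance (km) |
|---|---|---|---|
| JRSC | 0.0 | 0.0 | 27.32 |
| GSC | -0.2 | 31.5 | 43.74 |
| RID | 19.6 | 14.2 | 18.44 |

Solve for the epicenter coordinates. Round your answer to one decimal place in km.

Circle about each station: x² + y² = 27.32²; (x + 0.2)² + (y − 31.5)² = 43.74²; (x − 19.6)² + (y − 14.2)² = 18.44².
Subtracting the JRSC equation from the GSC and RID equations removes the quadratic terms:
-0.4 x + 63.0 y = -174.52
39.2 x + 28.4 y = 992.15
Solving the 2×2 system: x ≈ 27.2, y ≈ -2.6 km.

(27.2, -2.6)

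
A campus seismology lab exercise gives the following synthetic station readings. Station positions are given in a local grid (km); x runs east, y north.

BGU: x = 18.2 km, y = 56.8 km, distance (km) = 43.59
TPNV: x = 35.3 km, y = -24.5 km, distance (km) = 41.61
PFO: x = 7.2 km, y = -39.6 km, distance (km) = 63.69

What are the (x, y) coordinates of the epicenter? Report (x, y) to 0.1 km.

Circle about each station: (x − 18.2)² + (y − 56.8)² = 43.59²; (x − 35.3)² + (y + 24.5)² = 41.61²; (x − 7.2)² + (y + 39.6)² = 63.69².
Subtracting the BGU equation from the TPNV and PFO equations removes the quadratic terms:
34.2 x − 162.6 y = -1542.44
-22.0 x − 192.8 y = -4093.81
Solving the 2×2 system: x ≈ 36.2, y ≈ 17.1 km.
Check against BGU (with the unrounded x, y): √((x − 18.2)²+(y − 56.8)²) = 43.59 ≈ 43.59 km. ✓

36.2 km east, 17.1 km north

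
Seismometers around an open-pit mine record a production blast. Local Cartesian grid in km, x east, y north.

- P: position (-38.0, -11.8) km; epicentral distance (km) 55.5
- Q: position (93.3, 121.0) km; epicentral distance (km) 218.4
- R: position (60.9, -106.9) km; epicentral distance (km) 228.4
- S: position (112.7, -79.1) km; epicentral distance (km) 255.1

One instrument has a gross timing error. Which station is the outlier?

Solve using three stations at a time. Using Q, R, S (subtract circle equations pairwise → linear system) gives (x, y) ≈ (-111.1, 43.6).
Distances from that point to each station vs reported:
  P: calculated 91.7 vs reported 55.5 → residual 36.2 km
  Q: calculated 218.6 vs reported 218.4 → residual 0.2 km
  R: calculated 228.6 vs reported 228.4 → residual 0.2 km
  S: calculated 255.3 vs reported 255.1 → residual 0.2 km
Q, R, S are mutually consistent (residuals ≈ 0); P is off by 36.2 km.

P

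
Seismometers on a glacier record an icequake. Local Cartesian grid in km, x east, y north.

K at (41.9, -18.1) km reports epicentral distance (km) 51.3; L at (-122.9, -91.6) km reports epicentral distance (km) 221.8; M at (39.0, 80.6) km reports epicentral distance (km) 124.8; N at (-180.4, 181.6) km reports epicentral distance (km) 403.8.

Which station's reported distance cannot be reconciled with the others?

N

Solve using three stations at a time. Using K, L, M (subtract circle equations pairwise → linear system) gives (x, y) ≈ (91.0, -32.8).
Distances from that point to each station vs reported:
  K: calculated 51.2 vs reported 51.3 → residual 0.1 km
  L: calculated 221.8 vs reported 221.8 → residual 0.0 km
  M: calculated 124.8 vs reported 124.8 → residual 0.0 km
  N: calculated 345.9 vs reported 403.8 → residual 57.9 km
K, L, M are mutually consistent (residuals ≈ 0); N is off by 57.9 km.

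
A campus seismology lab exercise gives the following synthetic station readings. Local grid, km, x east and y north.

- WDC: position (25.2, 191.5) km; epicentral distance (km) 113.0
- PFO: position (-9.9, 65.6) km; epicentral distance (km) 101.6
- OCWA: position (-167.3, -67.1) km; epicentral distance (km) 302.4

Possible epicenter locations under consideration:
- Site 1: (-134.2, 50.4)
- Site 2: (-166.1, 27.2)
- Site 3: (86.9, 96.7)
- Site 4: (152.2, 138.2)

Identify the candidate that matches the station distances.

For each candidate, compare |candidate − station| to the reported distance:
Site 1: residuals WDC 99.9, PFO 23.6, OCWA 180.3 → max 180.3 km
Site 2: residuals WDC 139.2, PFO 59.3, OCWA 208.1 → max 208.1 km
Site 3: residuals WDC 0.1, PFO 0.1, OCWA 0.0 → max 0.1 km
Site 4: residuals WDC 24.7, PFO 76.0, OCWA 77.4 → max 77.4 km
Only Site 3 has all residuals ≈ 0.

Site 3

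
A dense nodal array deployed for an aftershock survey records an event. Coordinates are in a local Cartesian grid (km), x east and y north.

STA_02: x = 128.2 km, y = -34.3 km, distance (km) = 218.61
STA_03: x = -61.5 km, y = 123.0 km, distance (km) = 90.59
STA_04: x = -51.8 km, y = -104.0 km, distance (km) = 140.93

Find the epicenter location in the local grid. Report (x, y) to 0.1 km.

Circle about each station: (x − 128.2)² + (y + 34.3)² = 218.61²; (x + 61.5)² + (y − 123.0)² = 90.59²; (x + 51.8)² + (y + 104.0)² = 140.93².
Subtracting pairs of circle equations eliminates x²+y² and gives linear equations (the radical axes):
-379.4 x + 314.6 y = 40883.30
-360.0 x − 139.4 y = 23816.58
Solving the 2×2 system: x ≈ -79.4, y ≈ 34.2 km.

x ≈ -79.4 km, y ≈ 34.2 km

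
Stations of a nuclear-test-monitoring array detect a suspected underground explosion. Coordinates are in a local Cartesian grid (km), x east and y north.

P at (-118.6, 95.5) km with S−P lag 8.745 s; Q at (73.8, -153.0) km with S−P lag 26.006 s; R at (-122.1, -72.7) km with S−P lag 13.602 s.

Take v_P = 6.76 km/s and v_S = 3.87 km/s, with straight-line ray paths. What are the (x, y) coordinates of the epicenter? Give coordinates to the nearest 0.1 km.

Distance from S−P lag: d = Δt · v_P v_S / (v_P − v_S) = Δt · (6.76·3.87)/(6.76−3.87) ≈ 9.0523·Δt.
So d_P = 79.16, d_Q = 235.41, d_R = 123.13 km.
Circle about each station: (x + 118.6)² + (y − 95.5)² = 79.16²; (x − 73.8)² + (y + 153.0)² = 235.41²; (x + 122.1)² + (y + 72.7)² = 123.13².
Subtracting the P equation from the Q and R equations removes the quadratic terms:
384.8 x − 497.0 y = -43482.33
-7.0 x − 336.4 y = -11887.20
Solving the 2×2 system: x ≈ -65.6, y ≈ 36.7 km.
Check against P (with the unrounded x, y): √((x + 118.6)²+(y − 95.5)²) = 79.16 ≈ 79.16 km. ✓

x ≈ -65.6 km, y ≈ 36.7 km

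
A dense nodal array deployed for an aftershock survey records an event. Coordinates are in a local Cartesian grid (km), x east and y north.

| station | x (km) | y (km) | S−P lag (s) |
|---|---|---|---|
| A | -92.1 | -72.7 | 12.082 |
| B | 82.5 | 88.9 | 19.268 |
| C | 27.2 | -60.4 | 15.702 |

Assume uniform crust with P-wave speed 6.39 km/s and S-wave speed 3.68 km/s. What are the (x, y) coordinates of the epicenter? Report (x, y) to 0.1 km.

x ≈ -74.2 km, y ≈ 30.6 km

Distance from S−P lag: d = Δt · v_P v_S / (v_P − v_S) = Δt · (6.39·3.68)/(6.39−3.68) ≈ 8.6772·Δt.
So d_A = 104.84, d_B = 167.19, d_C = 136.25 km.
Circle about each station: (x + 92.1)² + (y + 72.7)² = 104.84²; (x − 82.5)² + (y − 88.9)² = 167.19²; (x − 27.2)² + (y + 60.4)² = 136.25².
Subtracting pairs of circle equations eliminates x²+y² and gives linear equations (the radical axes):
349.2 x + 323.2 y = -16019.31
238.6 x + 24.6 y = -16952.34
Solving the 2×2 system: x ≈ -74.2, y ≈ 30.6 km.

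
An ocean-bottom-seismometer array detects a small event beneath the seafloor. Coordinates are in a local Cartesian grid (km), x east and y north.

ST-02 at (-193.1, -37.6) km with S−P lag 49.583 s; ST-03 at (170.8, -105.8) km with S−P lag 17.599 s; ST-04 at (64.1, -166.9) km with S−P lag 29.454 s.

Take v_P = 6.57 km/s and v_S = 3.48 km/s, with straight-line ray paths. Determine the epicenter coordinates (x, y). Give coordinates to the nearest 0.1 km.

x ≈ 168.5 km, y ≈ 24.4 km

Distance from S−P lag: d = Δt · v_P v_S / (v_P − v_S) = Δt · (6.57·3.48)/(6.57−3.48) ≈ 7.3992·Δt.
So d_ST-02 = 366.88, d_ST-03 = 130.22, d_ST-04 = 217.94 km.
Circle about each station: (x + 193.1)² + (y + 37.6)² = 366.88²; (x − 170.8)² + (y + 105.8)² = 130.22²; (x − 64.1)² + (y + 166.9)² = 217.94².
Subtracting the ST-02 equation from the ST-03 and ST-04 equations removes the quadratic terms:
727.8 x − 136.4 y = 119308.60
514.4 x − 258.6 y = 80366.14
Solving the 2×2 system: x ≈ 168.5, y ≈ 24.4 km.
Check against ST-02 (with the unrounded x, y): √((x + 193.1)²+(y + 37.6)²) = 366.88 ≈ 366.88 km. ✓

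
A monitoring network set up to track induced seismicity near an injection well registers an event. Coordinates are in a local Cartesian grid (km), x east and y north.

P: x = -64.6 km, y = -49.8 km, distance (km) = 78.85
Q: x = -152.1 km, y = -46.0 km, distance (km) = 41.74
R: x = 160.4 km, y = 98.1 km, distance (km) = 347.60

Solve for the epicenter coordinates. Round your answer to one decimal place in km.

Circle about each station: (x + 64.6)² + (y + 49.8)² = 78.85²; (x + 152.1)² + (y + 46.0)² = 41.74²; (x − 160.4)² + (y − 98.1)² = 347.60².
Subtracting pairs of circle equations eliminates x²+y² and gives linear equations (the radical axes):
-175.0 x + 7.6 y = 23072.30
450.0 x + 295.8 y = -85909.87
Solving the 2×2 system: x ≈ -135.5, y ≈ -84.3 km.

-135.5 km east, -84.3 km north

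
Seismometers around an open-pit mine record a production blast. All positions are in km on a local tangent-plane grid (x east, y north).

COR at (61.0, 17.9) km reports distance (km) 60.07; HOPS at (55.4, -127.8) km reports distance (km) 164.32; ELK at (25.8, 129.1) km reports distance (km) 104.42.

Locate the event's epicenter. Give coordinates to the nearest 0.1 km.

Circle about each station: (x − 61.0)² + (y − 17.9)² = 60.07²; (x − 55.4)² + (y + 127.8)² = 164.32²; (x − 25.8)² + (y − 129.1)² = 104.42².
Subtracting pairs of circle equations eliminates x²+y² and gives linear equations (the radical axes):
-11.2 x − 291.4 y = -8032.07
-70.4 x + 222.4 y = 5995.91
Solving the 2×2 system: x ≈ 1.7, y ≈ 27.5 km.

x ≈ 1.7 km, y ≈ 27.5 km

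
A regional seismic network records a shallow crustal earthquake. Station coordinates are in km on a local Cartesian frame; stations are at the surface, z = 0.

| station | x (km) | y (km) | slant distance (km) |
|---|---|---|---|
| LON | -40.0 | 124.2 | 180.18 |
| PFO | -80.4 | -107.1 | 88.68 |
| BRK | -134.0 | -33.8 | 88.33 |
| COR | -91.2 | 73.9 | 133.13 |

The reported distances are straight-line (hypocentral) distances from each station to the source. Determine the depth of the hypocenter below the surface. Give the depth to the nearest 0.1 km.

z ≈ 60.3 km

Each station gives a sphere (x−x_i)² + (y−y_i)² + z² = d_i² (stations at z=0).
Subtracting the LON sphere from PFO and BRK: z² cancels, leaving linear equations in x and y:
-80.8 x − 462.6 y = 25509.62
-188.0 x − 316.0 y = 26735.44
Solving: x ≈ -70.102, y ≈ -42.900 km (keep extra digits for the depth step; rounded: -70.1, -42.9).
Then from the LON sphere: z² = 180.18² − (x + 40.0)² − (y − 124.2)² with x = -70.102, y = -42.900, so z ≈ 60.302 ≈ 60.3 km.
Check against COR (with the unrounded solution): distance 133.13 ≈ 133.13 km. ✓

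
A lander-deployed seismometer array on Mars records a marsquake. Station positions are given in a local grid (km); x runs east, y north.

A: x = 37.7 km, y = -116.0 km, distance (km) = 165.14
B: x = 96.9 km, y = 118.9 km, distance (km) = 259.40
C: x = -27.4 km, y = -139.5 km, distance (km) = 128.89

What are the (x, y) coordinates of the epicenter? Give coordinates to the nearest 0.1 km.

Circle about each station: (x − 37.7)² + (y + 116.0)² = 165.14²; (x − 96.9)² + (y − 118.9)² = 259.40²; (x + 27.4)² + (y + 139.5)² = 128.89².
Subtracting the A equation from the B and C equations removes the quadratic terms:
118.4 x + 469.8 y = -31367.61
-130.2 x − 47.0 y = 15992.31
Solving the 2×2 system: x ≈ -108.6, y ≈ -39.4 km.

(-108.6, -39.4)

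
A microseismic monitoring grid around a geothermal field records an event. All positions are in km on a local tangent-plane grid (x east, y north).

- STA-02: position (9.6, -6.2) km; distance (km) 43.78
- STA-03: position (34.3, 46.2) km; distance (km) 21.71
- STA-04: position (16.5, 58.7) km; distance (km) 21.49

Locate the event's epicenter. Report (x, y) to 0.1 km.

14.5 km east, 37.3 km north

Circle about each station: (x − 9.6)² + (y + 6.2)² = 43.78²; (x − 34.3)² + (y − 46.2)² = 21.71²; (x − 16.5)² + (y − 58.7)² = 21.49².
Subtracting the STA-02 equation from the STA-03 and STA-04 equations removes the quadratic terms:
49.4 x + 104.8 y = 4625.69
13.8 x + 129.8 y = 5042.21
Solving the 2×2 system: x ≈ 14.5, y ≈ 37.3 km.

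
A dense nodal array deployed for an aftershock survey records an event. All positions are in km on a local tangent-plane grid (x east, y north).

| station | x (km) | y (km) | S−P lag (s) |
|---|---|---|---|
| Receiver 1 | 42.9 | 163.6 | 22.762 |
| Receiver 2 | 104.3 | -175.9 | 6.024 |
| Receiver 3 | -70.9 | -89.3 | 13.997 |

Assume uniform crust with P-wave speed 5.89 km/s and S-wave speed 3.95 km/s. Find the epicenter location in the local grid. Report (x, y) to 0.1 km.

x ≈ 96.3 km, y ≈ -104.1 km

Distance from S−P lag: d = Δt · v_P v_S / (v_P − v_S) = Δt · (5.89·3.95)/(5.89−3.95) ≈ 11.9925·Δt.
So d_Receiver 1 = 272.97, d_Receiver 2 = 72.24, d_Receiver 3 = 167.86 km.
Circle about each station: (x − 42.9)² + (y − 163.6)² = 272.97²; (x − 104.3)² + (y + 175.9)² = 72.24²; (x + 70.9)² + (y + 89.3)² = 167.86².
Subtracting pairs of circle equations eliminates x²+y² and gives linear equations (the radical axes):
122.8 x − 679.0 y = 82507.93
-227.6 x − 505.8 y = 30731.57
Solving the 2×2 system: x ≈ 96.3, y ≈ -104.1 km.
Check against Receiver 1 (with the unrounded x, y): √((x − 42.9)²+(y − 163.6)²) = 272.97 ≈ 272.97 km. ✓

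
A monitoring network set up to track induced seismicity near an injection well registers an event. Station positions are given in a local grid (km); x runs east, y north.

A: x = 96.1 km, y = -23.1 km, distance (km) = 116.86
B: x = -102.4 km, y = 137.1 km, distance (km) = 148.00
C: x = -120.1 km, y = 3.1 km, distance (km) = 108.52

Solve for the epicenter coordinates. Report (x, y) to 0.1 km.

x ≈ -12.8 km, y ≈ 19.3 km

Circle about each station: (x − 96.1)² + (y + 23.1)² = 116.86²; (x + 102.4)² + (y − 137.1)² = 148.00²; (x + 120.1)² + (y − 3.1)² = 108.52².
Subtracting the A equation from the B and C equations removes the quadratic terms:
-397.0 x + 320.4 y = 11265.61
-432.4 x + 52.4 y = 6544.47
Solving the 2×2 system: x ≈ -12.8, y ≈ 19.3 km.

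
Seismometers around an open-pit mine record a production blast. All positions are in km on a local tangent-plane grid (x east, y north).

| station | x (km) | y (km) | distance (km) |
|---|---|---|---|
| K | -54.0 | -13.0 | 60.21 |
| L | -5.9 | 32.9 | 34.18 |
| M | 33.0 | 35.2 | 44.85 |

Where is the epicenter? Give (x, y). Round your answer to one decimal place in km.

Circle about each station: (x + 54.0)² + (y + 13.0)² = 60.21²; (x + 5.9)² + (y − 32.9)² = 34.18²; (x − 33.0)² + (y − 35.2)² = 44.85².
Subtracting pairs of circle equations eliminates x²+y² and gives linear equations (the radical axes):
96.2 x + 91.8 y = 489.19
174.0 x + 96.4 y = 856.76
Solving the 2×2 system: x ≈ 4.7, y ≈ 0.4 km.

4.7 km east, 0.4 km north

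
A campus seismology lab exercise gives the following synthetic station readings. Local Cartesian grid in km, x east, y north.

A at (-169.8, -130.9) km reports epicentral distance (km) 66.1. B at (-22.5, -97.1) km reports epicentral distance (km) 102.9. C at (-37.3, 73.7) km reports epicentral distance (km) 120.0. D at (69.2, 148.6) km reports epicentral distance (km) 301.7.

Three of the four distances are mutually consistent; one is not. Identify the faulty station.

C

Solve using three stations at a time. Using A, B, D (subtract circle equations pairwise → linear system) gives (x, y) ≈ (-124.4, -82.8).
Distances from that point to each station vs reported:
  A: calculated 66.1 vs reported 66.1 → residual 0.0 km
  B: calculated 102.9 vs reported 102.9 → residual 0.0 km
  C: calculated 179.1 vs reported 120.0 → residual 59.1 km
  D: calculated 301.7 vs reported 301.7 → residual 0.0 km
A, B, D are mutually consistent (residuals ≈ 0); C is off by 59.1 km.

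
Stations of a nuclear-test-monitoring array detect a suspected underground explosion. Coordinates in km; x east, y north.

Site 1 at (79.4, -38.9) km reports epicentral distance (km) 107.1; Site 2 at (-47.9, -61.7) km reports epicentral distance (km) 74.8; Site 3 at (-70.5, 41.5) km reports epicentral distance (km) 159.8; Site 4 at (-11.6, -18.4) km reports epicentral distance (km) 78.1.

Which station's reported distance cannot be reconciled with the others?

Site 1

Solve using three stations at a time. Using Site 2, Site 3, Site 4 (subtract circle equations pairwise → linear system) gives (x, y) ≈ (21.7, -89.0).
Distances from that point to each station vs reported:
  Site 1: calculated 76.4 vs reported 107.1 → residual 30.7 km
  Site 2: calculated 74.8 vs reported 74.8 → residual 0.0 km
  Site 3: calculated 159.8 vs reported 159.8 → residual 0.0 km
  Site 4: calculated 78.1 vs reported 78.1 → residual 0.0 km
Site 2, Site 3, Site 4 are mutually consistent (residuals ≈ 0); Site 1 is off by 30.7 km.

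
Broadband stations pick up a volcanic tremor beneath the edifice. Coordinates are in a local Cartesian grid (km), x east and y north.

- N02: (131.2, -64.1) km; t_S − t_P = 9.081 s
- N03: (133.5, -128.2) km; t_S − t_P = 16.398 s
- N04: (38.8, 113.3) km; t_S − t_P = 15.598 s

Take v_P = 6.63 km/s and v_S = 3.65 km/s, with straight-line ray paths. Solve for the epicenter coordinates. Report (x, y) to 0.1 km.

(91.9, -1.7)

Distance from S−P lag: d = Δt · v_P v_S / (v_P − v_S) = Δt · (6.63·3.65)/(6.63−3.65) ≈ 8.1206·Δt.
So d_N02 = 73.74, d_N03 = 133.16, d_N04 = 126.67 km.
Circle about each station: (x − 131.2)² + (y + 64.1)² = 73.74²; (x − 133.5)² + (y + 128.2)² = 133.16²; (x − 38.8)² + (y − 113.3)² = 126.67².
Subtracting the N02 equation from the N03 and N04 equations removes the quadratic terms:
4.6 x − 128.2 y = 641.24
-184.8 x + 354.8 y = -17587.62
Solving the 2×2 system: x ≈ 91.9, y ≈ -1.7 km.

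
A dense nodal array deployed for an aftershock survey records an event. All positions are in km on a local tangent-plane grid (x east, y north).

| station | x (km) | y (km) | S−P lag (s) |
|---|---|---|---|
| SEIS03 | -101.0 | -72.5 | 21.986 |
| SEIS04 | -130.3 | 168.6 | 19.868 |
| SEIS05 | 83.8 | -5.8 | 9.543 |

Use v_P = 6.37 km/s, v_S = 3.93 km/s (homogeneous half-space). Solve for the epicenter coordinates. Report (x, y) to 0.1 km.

(57.1, 88.4)

Distance from S−P lag: d = Δt · v_P v_S / (v_P − v_S) = Δt · (6.37·3.93)/(6.37−3.93) ≈ 10.2599·Δt.
So d_SEIS03 = 225.57, d_SEIS04 = 203.84, d_SEIS05 = 97.91 km.
Circle about each station: (x + 101.0)² + (y + 72.5)² = 225.57²; (x + 130.3)² + (y − 168.6)² = 203.84²; (x − 83.8)² + (y + 5.8)² = 97.91².
Subtracting pairs of circle equations eliminates x²+y² and gives linear equations (the radical axes):
-58.6 x + 482.2 y = 39277.88
369.6 x + 133.4 y = 32894.29
Solving the 2×2 system: x ≈ 57.1, y ≈ 88.4 km.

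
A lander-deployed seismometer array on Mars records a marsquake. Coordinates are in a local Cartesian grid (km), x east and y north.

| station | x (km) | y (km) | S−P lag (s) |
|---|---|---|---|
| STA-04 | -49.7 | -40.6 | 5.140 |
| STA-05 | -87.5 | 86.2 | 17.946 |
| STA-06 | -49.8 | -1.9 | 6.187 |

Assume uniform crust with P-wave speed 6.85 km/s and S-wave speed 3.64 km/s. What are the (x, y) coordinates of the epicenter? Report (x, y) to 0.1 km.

Distance from S−P lag: d = Δt · v_P v_S / (v_P − v_S) = Δt · (6.85·3.64)/(6.85−3.64) ≈ 7.7676·Δt.
So d_STA-04 = 39.93, d_STA-05 = 139.40, d_STA-06 = 48.06 km.
Circle about each station: (x + 49.7)² + (y + 40.6)² = 39.93²; (x + 87.5)² + (y − 86.2)² = 139.40²; (x + 49.8)² + (y + 1.9)² = 48.06².
Subtracting the STA-04 equation from the STA-05 and STA-06 equations removes the quadratic terms:
-75.6 x + 253.6 y = -6869.72
-0.2 x + 77.4 y = -2350.16
Solving the 2×2 system: x ≈ -11.1, y ≈ -30.4 km.

-11.1 km east, -30.4 km north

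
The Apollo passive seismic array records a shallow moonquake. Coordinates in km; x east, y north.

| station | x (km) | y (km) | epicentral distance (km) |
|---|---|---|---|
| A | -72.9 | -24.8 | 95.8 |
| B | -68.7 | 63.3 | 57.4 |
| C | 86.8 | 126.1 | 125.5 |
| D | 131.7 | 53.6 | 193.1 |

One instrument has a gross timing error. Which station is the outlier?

D

Solve using three stations at a time. Using A, B, C (subtract circle equations pairwise → linear system) gives (x, y) ≈ (-12.9, 49.9).
Distances from that point to each station vs reported:
  A: calculated 95.8 vs reported 95.8 → residual 0.0 km
  B: calculated 57.4 vs reported 57.4 → residual 0.0 km
  C: calculated 125.5 vs reported 125.5 → residual 0.0 km
  D: calculated 144.6 vs reported 193.1 → residual 48.5 km
A, B, C are mutually consistent (residuals ≈ 0); D is off by 48.5 km.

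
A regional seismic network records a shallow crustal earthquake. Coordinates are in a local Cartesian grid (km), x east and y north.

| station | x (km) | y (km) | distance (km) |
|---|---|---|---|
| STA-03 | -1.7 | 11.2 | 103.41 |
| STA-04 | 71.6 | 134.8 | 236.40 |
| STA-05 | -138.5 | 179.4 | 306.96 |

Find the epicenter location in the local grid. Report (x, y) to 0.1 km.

Circle about each station: (x + 1.7)² + (y − 11.2)² = 103.41²; (x − 71.6)² + (y − 134.8)² = 236.40²; (x + 138.5)² + (y − 179.4)² = 306.96².
Subtracting the STA-03 equation from the STA-04 and STA-05 equations removes the quadratic terms:
146.6 x + 247.2 y = -22022.06
-273.6 x + 336.4 y = -32292.53
Solving the 2×2 system: x ≈ 4.9, y ≈ -92.0 km.

(4.9, -92.0)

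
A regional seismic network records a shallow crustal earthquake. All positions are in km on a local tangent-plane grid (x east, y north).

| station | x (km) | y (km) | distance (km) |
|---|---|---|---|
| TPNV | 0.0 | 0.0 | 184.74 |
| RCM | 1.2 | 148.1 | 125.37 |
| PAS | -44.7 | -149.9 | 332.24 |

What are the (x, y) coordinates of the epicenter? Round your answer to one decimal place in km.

Circle about each station: x² + y² = 184.74²; (x − 1.2)² + (y − 148.1)² = 125.37²; (x + 44.7)² + (y + 149.9)² = 332.24².
Subtracting the TPNV equation from the RCM and PAS equations removes the quadratic terms:
2.4 x + 296.2 y = 40346.28
-89.4 x − 299.8 y = -51786.45
Solving the 2×2 system: x ≈ 125.9, y ≈ 135.2 km.

x ≈ 125.9 km, y ≈ 135.2 km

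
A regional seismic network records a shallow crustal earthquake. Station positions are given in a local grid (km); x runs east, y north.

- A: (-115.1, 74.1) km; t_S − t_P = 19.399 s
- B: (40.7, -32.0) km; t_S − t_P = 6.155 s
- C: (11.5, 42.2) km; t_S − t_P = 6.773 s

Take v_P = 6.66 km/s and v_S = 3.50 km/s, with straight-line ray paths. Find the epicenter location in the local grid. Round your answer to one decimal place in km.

Distance from S−P lag: d = Δt · v_P v_S / (v_P − v_S) = Δt · (6.66·3.50)/(6.66−3.50) ≈ 7.3766·Δt.
So d_A = 143.10, d_B = 45.40, d_C = 49.96 km.
Circle about each station: (x + 115.1)² + (y − 74.1)² = 143.10²; (x − 40.7)² + (y + 32.0)² = 45.40²; (x − 11.5)² + (y − 42.2)² = 49.96².
Subtracting the A equation from the B and C equations removes the quadratic terms:
311.6 x − 212.2 y = 2358.12
253.2 x − 63.8 y = 1155.88
Solving the 2×2 system: x ≈ 2.8, y ≈ -7.0 km.

(2.8, -7.0)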